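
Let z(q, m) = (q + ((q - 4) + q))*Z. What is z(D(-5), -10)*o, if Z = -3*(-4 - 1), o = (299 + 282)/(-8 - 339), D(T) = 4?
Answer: -69720/347 ≈ -200.92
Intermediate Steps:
o = -581/347 (o = 581/(-347) = 581*(-1/347) = -581/347 ≈ -1.6744)
Z = 15 (Z = -3*(-5) = 15)
z(q, m) = -60 + 45*q (z(q, m) = (q + ((q - 4) + q))*15 = (q + ((-4 + q) + q))*15 = (q + (-4 + 2*q))*15 = (-4 + 3*q)*15 = -60 + 45*q)
z(D(-5), -10)*o = (-60 + 45*4)*(-581/347) = (-60 + 180)*(-581/347) = 120*(-581/347) = -69720/347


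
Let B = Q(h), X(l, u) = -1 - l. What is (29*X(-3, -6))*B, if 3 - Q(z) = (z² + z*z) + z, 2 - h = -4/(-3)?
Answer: 754/9 ≈ 83.778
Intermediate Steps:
h = ⅔ (h = 2 - (-2)*2/(-3) = 2 - (-2)*2*(-⅓) = 2 - (-2)*(-2)/3 = 2 - 1*4/3 = 2 - 4/3 = ⅔ ≈ 0.66667)
Q(z) = 3 - z - 2*z² (Q(z) = 3 - ((z² + z*z) + z) = 3 - ((z² + z²) + z) = 3 - (2*z² + z) = 3 - (z + 2*z²) = 3 + (-z - 2*z²) = 3 - z - 2*z²)
B = 13/9 (B = 3 - 1*⅔ - 2*(⅔)² = 3 - ⅔ - 2*4/9 = 3 - ⅔ - 8/9 = 13/9 ≈ 1.4444)
(29*X(-3, -6))*B = (29*(-1 - 1*(-3)))*(13/9) = (29*(-1 + 3))*(13/9) = (29*2)*(13/9) = 58*(13/9) = 754/9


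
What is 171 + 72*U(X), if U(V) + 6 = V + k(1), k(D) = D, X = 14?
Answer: 819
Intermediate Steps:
U(V) = -5 + V (U(V) = -6 + (V + 1) = -6 + (1 + V) = -5 + V)
171 + 72*U(X) = 171 + 72*(-5 + 14) = 171 + 72*9 = 171 + 648 = 819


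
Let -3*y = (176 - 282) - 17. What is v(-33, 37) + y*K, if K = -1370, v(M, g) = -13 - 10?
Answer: -56193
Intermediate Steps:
v(M, g) = -23
y = 41 (y = -((176 - 282) - 17)/3 = -(-106 - 17)/3 = -⅓*(-123) = 41)
v(-33, 37) + y*K = -23 + 41*(-1370) = -23 - 56170 = -56193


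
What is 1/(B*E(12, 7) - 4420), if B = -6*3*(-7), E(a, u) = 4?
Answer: -1/3916 ≈ -0.00025536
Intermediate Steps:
B = 126 (B = -18*(-7) = 126)
1/(B*E(12, 7) - 4420) = 1/(126*4 - 4420) = 1/(504 - 4420) = 1/(-3916) = -1/3916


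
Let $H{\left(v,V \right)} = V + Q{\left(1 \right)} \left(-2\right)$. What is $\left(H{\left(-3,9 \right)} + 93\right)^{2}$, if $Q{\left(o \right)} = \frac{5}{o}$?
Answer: $8464$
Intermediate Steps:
$H{\left(v,V \right)} = -10 + V$ ($H{\left(v,V \right)} = V + \frac{5}{1} \left(-2\right) = V + 5 \cdot 1 \left(-2\right) = V + 5 \left(-2\right) = V - 10 = -10 + V$)
$\left(H{\left(-3,9 \right)} + 93\right)^{2} = \left(\left(-10 + 9\right) + 93\right)^{2} = \left(-1 + 93\right)^{2} = 92^{2} = 8464$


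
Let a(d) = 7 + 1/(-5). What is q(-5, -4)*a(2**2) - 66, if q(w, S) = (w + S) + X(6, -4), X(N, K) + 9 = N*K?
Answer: -1758/5 ≈ -351.60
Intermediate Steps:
X(N, K) = -9 + K*N (X(N, K) = -9 + N*K = -9 + K*N)
q(w, S) = -33 + S + w (q(w, S) = (w + S) + (-9 - 4*6) = (S + w) + (-9 - 24) = (S + w) - 33 = -33 + S + w)
a(d) = 34/5 (a(d) = 7 - 1/5 = 34/5)
q(-5, -4)*a(2**2) - 66 = (-33 - 4 - 5)*(34/5) - 66 = -42*34/5 - 66 = -1428/5 - 66 = -1758/5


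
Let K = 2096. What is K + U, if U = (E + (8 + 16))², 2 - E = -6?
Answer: 3120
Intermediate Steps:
E = 8 (E = 2 - 1*(-6) = 2 + 6 = 8)
U = 1024 (U = (8 + (8 + 16))² = (8 + 24)² = 32² = 1024)
K + U = 2096 + 1024 = 3120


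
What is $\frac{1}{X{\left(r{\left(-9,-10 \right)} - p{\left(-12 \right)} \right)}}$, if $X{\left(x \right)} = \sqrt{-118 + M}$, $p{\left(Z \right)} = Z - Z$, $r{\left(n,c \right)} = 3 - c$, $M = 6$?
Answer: $- \frac{i \sqrt{7}}{28} \approx - 0.094491 i$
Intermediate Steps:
$p{\left(Z \right)} = 0$
$X{\left(x \right)} = 4 i \sqrt{7}$ ($X{\left(x \right)} = \sqrt{-118 + 6} = \sqrt{-112} = 4 i \sqrt{7}$)
$\frac{1}{X{\left(r{\left(-9,-10 \right)} - p{\left(-12 \right)} \right)}} = \frac{1}{4 i \sqrt{7}} = - \frac{i \sqrt{7}}{28}$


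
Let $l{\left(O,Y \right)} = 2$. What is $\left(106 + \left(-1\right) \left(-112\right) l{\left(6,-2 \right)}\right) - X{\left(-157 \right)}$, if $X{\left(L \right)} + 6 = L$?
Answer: $493$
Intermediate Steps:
$X{\left(L \right)} = -6 + L$
$\left(106 + \left(-1\right) \left(-112\right) l{\left(6,-2 \right)}\right) - X{\left(-157 \right)} = \left(106 + \left(-1\right) \left(-112\right) 2\right) - \left(-6 - 157\right) = \left(106 + 112 \cdot 2\right) - -163 = \left(106 + 224\right) + 163 = 330 + 163 = 493$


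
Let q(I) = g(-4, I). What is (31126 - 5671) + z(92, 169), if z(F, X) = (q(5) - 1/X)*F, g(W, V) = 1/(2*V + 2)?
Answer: 12909296/507 ≈ 25462.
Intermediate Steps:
g(W, V) = 1/(2 + 2*V)
q(I) = 1/(2*(1 + I))
z(F, X) = F*(1/12 - 1/X) (z(F, X) = (1/(2*(1 + 5)) - 1/X)*F = ((1/2)/6 - 1/X)*F = ((1/2)*(1/6) - 1/X)*F = (1/12 - 1/X)*F = F*(1/12 - 1/X))
(31126 - 5671) + z(92, 169) = (31126 - 5671) + ((1/12)*92 - 1*92/169) = 25455 + (23/3 - 1*92*1/169) = 25455 + (23/3 - 92/169) = 25455 + 3611/507 = 12909296/507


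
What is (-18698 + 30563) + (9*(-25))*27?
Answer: 5790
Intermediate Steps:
(-18698 + 30563) + (9*(-25))*27 = 11865 - 225*27 = 11865 - 6075 = 5790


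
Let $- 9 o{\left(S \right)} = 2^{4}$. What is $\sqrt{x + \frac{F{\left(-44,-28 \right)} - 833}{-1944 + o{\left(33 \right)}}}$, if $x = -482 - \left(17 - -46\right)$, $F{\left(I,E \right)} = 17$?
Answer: $\frac{i \sqrt{2609478443}}{2189} \approx 23.336 i$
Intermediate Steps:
$o{\left(S \right)} = - \frac{16}{9}$ ($o{\left(S \right)} = - \frac{2^{4}}{9} = \left(- \frac{1}{9}\right) 16 = - \frac{16}{9}$)
$x = -545$ ($x = -482 - \left(17 + 46\right) = -482 - 63 = -545$)
$\sqrt{x + \frac{F{\left(-44,-28 \right)} - 833}{-1944 + o{\left(33 \right)}}} = \sqrt{-545 + \frac{17 - 833}{-1944 - \frac{16}{9}}} = \sqrt{-545 - \frac{816}{- \frac{17512}{9}}} = \sqrt{-545 - - \frac{918}{2189}} = \sqrt{-545 + \frac{918}{2189}} = \sqrt{- \frac{1192087}{2189}} = \frac{i \sqrt{2609478443}}{2189}$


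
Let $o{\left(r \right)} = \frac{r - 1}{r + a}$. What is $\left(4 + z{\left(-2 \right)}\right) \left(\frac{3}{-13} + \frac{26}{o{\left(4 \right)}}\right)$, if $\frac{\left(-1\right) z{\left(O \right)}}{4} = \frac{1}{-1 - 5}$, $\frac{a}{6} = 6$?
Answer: $\frac{189154}{117} \approx 1616.7$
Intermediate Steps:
$a = 36$ ($a = 6 \cdot 6 = 36$)
$o{\left(r \right)} = \frac{-1 + r}{36 + r}$ ($o{\left(r \right)} = \frac{r - 1}{r + 36} = \frac{-1 + r}{36 + r}$)
$z{\left(O \right)} = \frac{2}{3}$ ($z{\left(O \right)} = - \frac{4}{-1 - 5} = - \frac{4}{-6} = \left(-4\right) \left(- \frac{1}{6}\right) = \frac{2}{3}$)
$\left(4 + z{\left(-2 \right)}\right) \left(\frac{3}{-13} + \frac{26}{o{\left(4 \right)}}\right) = \left(4 + \frac{2}{3}\right) \left(\frac{3}{-13} + \frac{26}{\frac{1}{36 + 4} \left(-1 + 4\right)}\right) = \frac{14 \left(3 \left(- \frac{1}{13}\right) + \frac{26}{\frac{1}{40} \cdot 3}\right)}{3} = \frac{14 \left(- \frac{3}{13} + \frac{26}{\frac{1}{40} \cdot 3}\right)}{3} = \frac{14 \left(- \frac{3}{13} + \frac{26}{\frac{3}{40}}\right)}{3} = \frac{14 \left(- \frac{3}{13} + 26 \cdot \frac{40}{3}\right)}{3} = \frac{14 \left(- \frac{3}{13} + \frac{1040}{3}\right)}{3} = \frac{14}{3} \cdot \frac{13511}{39} = \frac{189154}{117}$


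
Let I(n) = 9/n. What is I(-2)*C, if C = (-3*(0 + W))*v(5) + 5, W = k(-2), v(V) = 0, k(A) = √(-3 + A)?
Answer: -45/2 ≈ -22.500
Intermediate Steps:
W = I*√5 (W = √(-3 - 2) = √(-5) = I*√5 ≈ 2.2361*I)
C = 5 (C = -3*(0 + I*√5)*0 + 5 = -3*I*√5*0 + 5 = 0 + 5 = 5)
I(-2)*C = (9/(-2))*5 = (9*(-½))*5 = -9/2*5 = -45/2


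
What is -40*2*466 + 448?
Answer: -36832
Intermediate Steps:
-40*2*466 + 448 = -80*466 + 448 = -37280 + 448 = -36832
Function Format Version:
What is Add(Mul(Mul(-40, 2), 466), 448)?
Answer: -36832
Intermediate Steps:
Add(Mul(Mul(-40, 2), 466), 448) = Add(Mul(-80, 466), 448) = Add(-37280, 448) = -36832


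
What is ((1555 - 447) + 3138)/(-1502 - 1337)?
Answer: -4246/2839 ≈ -1.4956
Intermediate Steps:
((1555 - 447) + 3138)/(-1502 - 1337) = (1108 + 3138)/(-2839) = 4246*(-1/2839) = -4246/2839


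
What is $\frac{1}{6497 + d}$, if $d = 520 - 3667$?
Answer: $\frac{1}{3350} \approx 0.00029851$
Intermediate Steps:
$d = -3147$ ($d = 520 - 3667 = -3147$)
$\frac{1}{6497 + d} = \frac{1}{6497 - 3147} = \frac{1}{3350}$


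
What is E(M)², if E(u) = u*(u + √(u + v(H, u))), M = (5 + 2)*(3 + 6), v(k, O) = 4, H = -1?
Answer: 16018884 + 500094*√67 ≈ 2.0112e+7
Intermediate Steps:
M = 63 (M = 7*9 = 63)
E(u) = u*(u + √(4 + u)) (E(u) = u*(u + √(u + 4)) = u*(u + √(4 + u)))
E(M)² = (63*(63 + √(4 + 63)))² = (63*(63 + √67))² = (3969 + 63*√67)²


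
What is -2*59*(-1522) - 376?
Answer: 179220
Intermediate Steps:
-2*59*(-1522) - 376 = -118*(-1522) - 376 = 179596 - 376 = 179220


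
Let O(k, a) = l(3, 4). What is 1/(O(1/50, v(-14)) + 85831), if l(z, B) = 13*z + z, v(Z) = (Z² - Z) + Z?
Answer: 1/85873 ≈ 1.1645e-5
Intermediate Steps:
v(Z) = Z²
l(z, B) = 14*z
O(k, a) = 42 (O(k, a) = 14*3 = 42)
1/(O(1/50, v(-14)) + 85831) = 1/(42 + 85831) = 1/85873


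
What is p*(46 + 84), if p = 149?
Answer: 19370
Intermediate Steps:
p*(46 + 84) = 149*(46 + 84) = 149*130 = 19370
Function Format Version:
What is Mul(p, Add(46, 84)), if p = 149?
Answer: 19370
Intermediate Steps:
Mul(p, Add(46, 84)) = Mul(149, Add(46, 84)) = Mul(149, 130) = 19370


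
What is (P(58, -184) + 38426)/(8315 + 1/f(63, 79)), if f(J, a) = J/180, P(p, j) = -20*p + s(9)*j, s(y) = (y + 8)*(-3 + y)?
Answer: 129486/58225 ≈ 2.2239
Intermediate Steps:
s(y) = (-3 + y)*(8 + y) (s(y) = (8 + y)*(-3 + y) = (-3 + y)*(8 + y))
P(p, j) = -20*p + 102*j (P(p, j) = -20*p + (-24 + 9² + 5*9)*j = -20*p + (-24 + 81 + 45)*j = -20*p + 102*j)
f(J, a) = J/180 (f(J, a) = J*(1/180) = J/180)
(P(58, -184) + 38426)/(8315 + 1/f(63, 79)) = ((-20*58 + 102*(-184)) + 38426)/(8315 + 1/((1/180)*63)) = ((-1160 - 18768) + 38426)/(8315 + 1/(7/20)) = (-19928 + 38426)/(8315 + 20/7) = 18498/(58225/7) = 18498*(7/58225) = 129486/58225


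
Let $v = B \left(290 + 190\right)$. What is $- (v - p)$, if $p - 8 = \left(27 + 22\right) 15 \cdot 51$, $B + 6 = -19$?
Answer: $49493$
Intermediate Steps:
$B = -25$ ($B = -6 - 19 = -25$)
$v = -12000$ ($v = - 25 \left(290 + 190\right) = \left(-25\right) 480 = -12000$)
$p = 37493$ ($p = 8 + \left(27 + 22\right) 15 \cdot 51 = 8 + 49 \cdot 15 \cdot 51 = 8 + 735 \cdot 51 = 8 + 37485 = 37493$)
$- (v - p) = - (-12000 - 37493) = \left(-1\right) \left(-49493\right) = 49493$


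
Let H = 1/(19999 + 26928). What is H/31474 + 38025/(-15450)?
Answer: -187207265395/76064490497 ≈ -2.4612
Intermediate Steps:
H = 1/46927 ≈ 2.1310e-5
H/31474 + 38025/(-15450) = (1/46927)/31474 + 38025/(-15450) = (1/46927)*(1/31474) + 38025*(-1/15450) = 1/1476980398 - 507/206 = -187207265395/76064490497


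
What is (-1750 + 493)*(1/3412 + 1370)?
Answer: -5875772337/3412 ≈ -1.7221e+6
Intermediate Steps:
(-1750 + 493)*(1/3412 + 1370) = -1257*(1/3412 + 1370) = -1257*4674441/3412 = -5875772337/3412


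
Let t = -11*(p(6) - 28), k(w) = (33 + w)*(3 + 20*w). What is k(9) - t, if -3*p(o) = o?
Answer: 7356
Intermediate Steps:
p(o) = -o/3
k(w) = (3 + 20*w)*(33 + w)
t = 330 (t = -11*(-1/3*6 - 28) = -11*(-2 - 28) = -11*(-30) = 330)
k(9) - t = (99 + 20*9**2 + 663*9) - 1*330 = (99 + 20*81 + 5967) - 330 = (99 + 1620 + 5967) - 330 = 7686 - 330 = 7356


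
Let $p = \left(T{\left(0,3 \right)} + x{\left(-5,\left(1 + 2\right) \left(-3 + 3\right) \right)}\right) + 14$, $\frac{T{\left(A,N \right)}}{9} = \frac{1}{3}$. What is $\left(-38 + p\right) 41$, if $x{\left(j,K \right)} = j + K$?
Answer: $-1066$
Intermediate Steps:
$T{\left(A,N \right)} = 3$ ($T{\left(A,N \right)} = \frac{9}{3} = 9 \cdot \frac{1}{3} = 3$)
$x{\left(j,K \right)} = K + j$
$p = 12$ ($p = \left(3 - \left(5 - \left(1 + 2\right) \left(-3 + 3\right)\right)\right) + 14 = \left(3 + \left(3 \cdot 0 - 5\right)\right) + 14 = \left(3 + \left(0 - 5\right)\right) + 14 = \left(3 - 5\right) + 14 = -2 + 14 = 12$)
$\left(-38 + p\right) 41 = \left(-38 + 12\right) 41 = \left(-26\right) 41 = -1066$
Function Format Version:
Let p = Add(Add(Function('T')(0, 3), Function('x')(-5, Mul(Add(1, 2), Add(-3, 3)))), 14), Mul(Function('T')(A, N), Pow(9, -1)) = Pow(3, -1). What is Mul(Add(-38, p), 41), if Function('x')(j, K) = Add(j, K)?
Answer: -1066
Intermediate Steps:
Function('T')(A, N) = 3 (Function('T')(A, N) = Mul(9, Pow(3, -1)) = Mul(9, Rational(1, 3)) = 3)
Function('x')(j, K) = Add(K, j)
p = 12 (p = Add(Add(3, Add(Mul(Add(1, 2), Add(-3, 3)), -5)), 14) = Add(Add(3, Add(Mul(3, 0), -5)), 14) = Add(Add(3, Add(0, -5)), 14) = Add(Add(3, -5), 14) = Add(-2, 14) = 12)
Mul(Add(-38, p), 41) = Mul(Add(-38, 12), 41) = Mul(-26, 41) = -1066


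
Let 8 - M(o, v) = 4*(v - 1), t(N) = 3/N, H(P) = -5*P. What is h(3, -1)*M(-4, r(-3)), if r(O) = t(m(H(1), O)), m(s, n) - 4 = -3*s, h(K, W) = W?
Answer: -216/19 ≈ -11.368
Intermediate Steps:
m(s, n) = 4 - 3*s
r(O) = 3/19 (r(O) = 3/(4 - (-15)) = 3/(4 - 3*(-5)) = 3/(4 + 15) = 3/19)
M(o, v) = 12 - 4*v (M(o, v) = 8 - 4*(v - 1) = 8 - 4*(-1 + v) = 8 - (-4 + 4*v) = 8 + (4 - 4*v) = 12 - 4*v)
h(3, -1)*M(-4, r(-3)) = -(12 - 4*3/19) = -(12 - 12/19) = -1*216/19 = -216/19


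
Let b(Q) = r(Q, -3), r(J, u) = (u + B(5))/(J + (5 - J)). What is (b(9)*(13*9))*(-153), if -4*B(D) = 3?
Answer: 53703/4 ≈ 13426.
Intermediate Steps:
B(D) = -¾ (B(D) = -¼*3 = -¾)
r(J, u) = -3/20 + u/5 (r(J, u) = (u - ¾)/(J + (5 - J)) = (-¾ + u)/5 = (-¾ + u)*(⅕) = -3/20 + u/5)
b(Q) = -¾ (b(Q) = -3/20 + (⅕)*(-3) = -3/20 - ⅗ = -¾)
(b(9)*(13*9))*(-153) = -39*9/4*(-153) = -¾*117*(-153) = -351/4*(-153) = 53703/4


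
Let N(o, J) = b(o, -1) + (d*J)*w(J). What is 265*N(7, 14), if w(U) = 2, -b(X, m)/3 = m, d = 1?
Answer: 8215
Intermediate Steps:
b(X, m) = -3*m
N(o, J) = 3 + 2*J (N(o, J) = -3*(-1) + (1*J)*2 = 3 + J*2 = 3 + 2*J)
265*N(7, 14) = 265*(3 + 2*14) = 265*(3 + 28) = 265*31 = 8215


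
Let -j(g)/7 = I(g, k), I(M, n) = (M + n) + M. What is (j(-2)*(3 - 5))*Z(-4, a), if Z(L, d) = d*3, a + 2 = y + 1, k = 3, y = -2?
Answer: 126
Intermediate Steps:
I(M, n) = n + 2*M
j(g) = -21 - 14*g (j(g) = -7*(3 + 2*g) = -21 - 14*g)
a = -3 (a = -2 + (-2 + 1) = -2 - 1 = -3)
Z(L, d) = 3*d
(j(-2)*(3 - 5))*Z(-4, a) = ((-21 - 14*(-2))*(3 - 5))*(3*(-3)) = ((-21 + 28)*(-2))*(-9) = (7*(-2))*(-9) = -14*(-9) = 126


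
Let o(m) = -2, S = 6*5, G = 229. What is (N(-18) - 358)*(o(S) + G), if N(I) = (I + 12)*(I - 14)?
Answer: -37682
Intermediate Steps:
S = 30
N(I) = (-14 + I)*(12 + I) (N(I) = (12 + I)*(-14 + I) = (-14 + I)*(12 + I))
(N(-18) - 358)*(o(S) + G) = ((-168 + (-18)² - 2*(-18)) - 358)*(-2 + 229) = ((-168 + 324 + 36) - 358)*227 = (192 - 358)*227 = -166*227 = -37682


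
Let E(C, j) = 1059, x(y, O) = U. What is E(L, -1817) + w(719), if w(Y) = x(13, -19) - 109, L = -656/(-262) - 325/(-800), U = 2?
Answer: 952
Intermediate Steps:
x(y, O) = 2
L = 12199/4192 (L = -656*(-1/262) - 325*(-1/800) = 328/131 + 13/32 = 12199/4192 ≈ 2.9101)
w(Y) = -107 (w(Y) = 2 - 109 = -107)
E(L, -1817) + w(719) = 1059 - 107 = 952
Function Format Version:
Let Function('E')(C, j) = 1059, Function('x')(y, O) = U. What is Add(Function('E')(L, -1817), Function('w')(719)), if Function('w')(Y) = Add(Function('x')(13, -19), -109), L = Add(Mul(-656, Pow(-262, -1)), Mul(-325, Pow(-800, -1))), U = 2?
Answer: 952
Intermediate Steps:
Function('x')(y, O) = 2
L = Rational(12199, 4192) (L = Add(Mul(-656, Rational(-1, 262)), Mul(-325, Rational(-1, 800))) = Add(Rational(328, 131), Rational(13, 32)) = Rational(12199, 4192) ≈ 2.9101)
Function('w')(Y) = -107 (Function('w')(Y) = Add(2, -109) = -107)
Add(Function('E')(L, -1817), Function('w')(719)) = Add(1059, -107) = 952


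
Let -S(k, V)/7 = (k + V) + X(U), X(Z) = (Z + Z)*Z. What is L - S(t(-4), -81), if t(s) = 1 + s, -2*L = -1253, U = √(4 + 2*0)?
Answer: 189/2 ≈ 94.500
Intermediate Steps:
U = 2 (U = √(4 + 0) = √4 = 2)
X(Z) = 2*Z² (X(Z) = (2*Z)*Z = 2*Z²)
L = 1253/2 (L = -½*(-1253) = 1253/2 ≈ 626.50)
S(k, V) = -56 - 7*V - 7*k (S(k, V) = -7*((k + V) + 2*2²) = -7*((V + k) + 2*4) = -7*((V + k) + 8) = -7*(8 + V + k) = -56 - 7*V - 7*k)
L - S(t(-4), -81) = 1253/2 - (-56 - 7*(-81) - 7*(1 - 4)) = 1253/2 - (-56 + 567 - 7*(-3)) = 1253/2 - (-56 + 567 + 21) = 1253/2 - 1*532 = 1253/2 - 532 = 189/2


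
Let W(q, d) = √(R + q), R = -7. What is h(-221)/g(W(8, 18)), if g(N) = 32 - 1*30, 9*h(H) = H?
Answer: -221/18 ≈ -12.278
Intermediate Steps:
h(H) = H/9
W(q, d) = √(-7 + q)
g(N) = 2 (g(N) = 32 - 30 = 2)
h(-221)/g(W(8, 18)) = ((⅑)*(-221))/2 = -221/9*½ = -221/18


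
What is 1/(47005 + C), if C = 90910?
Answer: 1/137915 ≈ 7.2508e-6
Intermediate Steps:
1/(47005 + C) = 1/(47005 + 90910) = 1/137915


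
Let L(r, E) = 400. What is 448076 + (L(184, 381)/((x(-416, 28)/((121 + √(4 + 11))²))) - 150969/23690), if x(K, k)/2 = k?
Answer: 91663418297/165830 + 12100*√15/7 ≈ 5.5945e+5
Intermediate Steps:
x(K, k) = 2*k
448076 + (L(184, 381)/((x(-416, 28)/((121 + √(4 + 11))²))) - 150969/23690) = 448076 + (400/(((2*28)/((121 + √(4 + 11))²))) - 150969/23690) = 448076 + (400/((56/((121 + √15)²))) - 150969*1/23690) = 448076 + (400/((56/(121 + √15)²)) - 150969/23690) = 448076 + (400*((121 + √15)²/56) - 150969/23690) = 448076 + (50*(121 + √15)²/7 - 150969/23690) = 448076 + (-150969/23690 + 50*(121 + √15)²/7) = 10614769471/23690 + 50*(121 + √15)²/7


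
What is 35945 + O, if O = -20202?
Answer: 15743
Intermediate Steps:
35945 + O = 35945 - 20202 = 15743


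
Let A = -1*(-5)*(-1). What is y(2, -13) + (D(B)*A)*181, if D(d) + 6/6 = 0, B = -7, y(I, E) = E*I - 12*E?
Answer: 1035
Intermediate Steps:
y(I, E) = -12*E + E*I
D(d) = -1 (D(d) = -1 + 0 = -1)
A = -5 (A = 5*(-1) = -5)
y(2, -13) + (D(B)*A)*181 = -13*(-12 + 2) - 1*(-5)*181 = -13*(-10) + 5*181 = 130 + 905 = 1035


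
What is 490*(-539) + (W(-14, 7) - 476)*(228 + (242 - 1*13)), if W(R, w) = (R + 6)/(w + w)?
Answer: -3373322/7 ≈ -4.8190e+5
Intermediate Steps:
W(R, w) = (6 + R)/(2*w) (W(R, w) = (6 + R)/((2*w)) = (6 + R)*(1/(2*w)) = (6 + R)/(2*w))
490*(-539) + (W(-14, 7) - 476)*(228 + (242 - 1*13)) = 490*(-539) + ((1/2)*(6 - 14)/7 - 476)*(228 + (242 - 1*13)) = -264110 + ((1/2)*(1/7)*(-8) - 476)*(228 + (242 - 13)) = -264110 + (-4/7 - 476)*(228 + 229) = -264110 - 3336/7*457 = -264110 - 1524552/7 = -3373322/7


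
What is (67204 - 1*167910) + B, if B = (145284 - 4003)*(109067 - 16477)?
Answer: 13081107084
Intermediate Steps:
B = 13081207790 (B = 141281*92590 = 13081207790)
(67204 - 1*167910) + B = (67204 - 1*167910) + 13081207790 = (67204 - 167910) + 13081207790 = -100706 + 13081207790 = 13081107084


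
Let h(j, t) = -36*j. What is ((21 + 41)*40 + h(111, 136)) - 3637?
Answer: -5153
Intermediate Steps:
((21 + 41)*40 + h(111, 136)) - 3637 = ((21 + 41)*40 - 36*111) - 3637 = (62*40 - 3996) - 3637 = (2480 - 3996) - 3637 = -1516 - 3637 = -5153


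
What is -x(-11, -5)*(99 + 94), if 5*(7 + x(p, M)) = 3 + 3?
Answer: 5597/5 ≈ 1119.4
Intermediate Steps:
x(p, M) = -29/5 (x(p, M) = -7 + (3 + 3)/5 = -7 + (1/5)*6 = -7 + 6/5 = -29/5)
-x(-11, -5)*(99 + 94) = -(-29)*(99 + 94)/5 = -(-29)*193/5 = -1*(-5597/5) = 5597/5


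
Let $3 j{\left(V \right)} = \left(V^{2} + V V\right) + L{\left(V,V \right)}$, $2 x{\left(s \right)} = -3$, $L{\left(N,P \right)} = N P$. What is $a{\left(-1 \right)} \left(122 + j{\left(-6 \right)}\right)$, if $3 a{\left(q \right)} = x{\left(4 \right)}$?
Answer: $-79$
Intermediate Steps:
$x{\left(s \right)} = - \frac{3}{2}$ ($x{\left(s \right)} = \frac{1}{2} \left(-3\right) = - \frac{3}{2}$)
$a{\left(q \right)} = - \frac{1}{2}$ ($a{\left(q \right)} = \frac{1}{3} \left(- \frac{3}{2}\right) = - \frac{1}{2}$)
$j{\left(V \right)} = V^{2}$ ($j{\left(V \right)} = \frac{\left(V^{2} + V V\right) + V V}{3} = \frac{\left(V^{2} + V^{2}\right) + V^{2}}{3} = \frac{2 V^{2} + V^{2}}{3} = \frac{3 V^{2}}{3} = V^{2}$)
$a{\left(-1 \right)} \left(122 + j{\left(-6 \right)}\right) = - \frac{122 + \left(-6\right)^{2}}{2} = - \frac{122 + 36}{2} = \left(- \frac{1}{2}\right) 158 = -79$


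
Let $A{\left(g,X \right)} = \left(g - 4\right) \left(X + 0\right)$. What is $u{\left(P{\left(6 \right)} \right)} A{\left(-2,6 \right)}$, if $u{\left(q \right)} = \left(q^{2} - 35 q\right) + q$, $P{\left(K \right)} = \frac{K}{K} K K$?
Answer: $-2592$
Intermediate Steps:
$P{\left(K \right)} = K^{2}$ ($P{\left(K \right)} = 1 K K = K K = K^{2}$)
$A{\left(g,X \right)} = X \left(-4 + g\right)$ ($A{\left(g,X \right)} = \left(-4 + g\right) X = X \left(-4 + g\right)$)
$u{\left(q \right)} = q^{2} - 34 q$
$u{\left(P{\left(6 \right)} \right)} A{\left(-2,6 \right)} = 6^{2} \left(-34 + 6^{2}\right) 6 \left(-4 - 2\right) = 36 \left(-34 + 36\right) 6 \left(-6\right) = 36 \cdot 2 \left(-36\right) = 72 \left(-36\right) = -2592$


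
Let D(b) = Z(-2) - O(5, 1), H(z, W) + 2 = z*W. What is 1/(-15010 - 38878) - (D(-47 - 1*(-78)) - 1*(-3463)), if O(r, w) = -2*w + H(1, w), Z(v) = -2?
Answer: -186668033/53888 ≈ -3464.0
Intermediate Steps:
H(z, W) = -2 + W*z (H(z, W) = -2 + z*W = -2 + W*z)
O(r, w) = -2 - w (O(r, w) = -2*w + (-2 + w*1) = -2*w + (-2 + w) = -2 - w)
D(b) = 1 (D(b) = -2 - (-2 - 1*1) = -2 - (-2 - 1) = -2 - 1*(-3) = -2 + 3 = 1)
1/(-15010 - 38878) - (D(-47 - 1*(-78)) - 1*(-3463)) = 1/(-15010 - 38878) - (1 - 1*(-3463)) = 1/(-53888) - (1 + 3463) = -1/53888 - 1*3464 = -1/53888 - 3464 = -186668033/53888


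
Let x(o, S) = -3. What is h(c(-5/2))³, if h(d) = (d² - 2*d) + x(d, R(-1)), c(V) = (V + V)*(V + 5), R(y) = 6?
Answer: 362467097/64 ≈ 5.6636e+6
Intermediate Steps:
c(V) = 2*V*(5 + V) (c(V) = (2*V)*(5 + V) = 2*V*(5 + V))
h(d) = -3 + d² - 2*d (h(d) = (d² - 2*d) - 3 = -3 + d² - 2*d)
h(c(-5/2))³ = (-3 + (2*(-5/2)*(5 - 5/2))² - 4*(-5/2)*(5 - 5/2))³ = (-3 + (2*(-5*½)*(5 - 5*½))² - 4*(-5*½)*(5 - 5*½))³ = (-3 + (2*(-5/2)*(5 - 5/2))² - 4*(-5)*(5 - 5/2)/2)³ = (-3 + (2*(-5/2)*(5/2))² - 4*(-5)*5/(2*2))³ = (-3 + (-25/2)² - 2*(-25/2))³ = (-3 + 625/4 + 25)³ = (713/4)³ = 362467097/64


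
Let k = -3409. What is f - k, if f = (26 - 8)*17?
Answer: 3715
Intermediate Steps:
f = 306 (f = 18*17 = 306)
f - k = 306 - 1*(-3409) = 306 + 3409 = 3715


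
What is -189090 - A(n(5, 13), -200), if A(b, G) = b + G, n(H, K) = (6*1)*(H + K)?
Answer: -188998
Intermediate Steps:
n(H, K) = 6*H + 6*K (n(H, K) = 6*(H + K) = 6*H + 6*K)
A(b, G) = G + b
-189090 - A(n(5, 13), -200) = -189090 - (-200 + (6*5 + 6*13)) = -189090 - (-200 + (30 + 78)) = -189090 - (-200 + 108) = -189090 - 1*(-92) = -189090 + 92 = -188998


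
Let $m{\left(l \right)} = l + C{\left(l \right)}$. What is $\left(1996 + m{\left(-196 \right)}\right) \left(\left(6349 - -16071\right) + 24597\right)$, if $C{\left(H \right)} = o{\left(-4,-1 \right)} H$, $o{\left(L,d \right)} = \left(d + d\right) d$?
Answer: $66199936$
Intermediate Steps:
$o{\left(L,d \right)} = 2 d^{2}$ ($o{\left(L,d \right)} = 2 d d = 2 d^{2}$)
$C{\left(H \right)} = 2 H$ ($C{\left(H \right)} = 2 \left(-1\right)^{2} H = 2 \cdot 1 H = 2 H$)
$m{\left(l \right)} = 3 l$ ($m{\left(l \right)} = l + 2 l = 3 l$)
$\left(1996 + m{\left(-196 \right)}\right) \left(\left(6349 - -16071\right) + 24597\right) = \left(1996 + 3 \left(-196\right)\right) \left(\left(6349 - -16071\right) + 24597\right) = \left(1996 - 588\right) \left(\left(6349 + 16071\right) + 24597\right) = 1408 \left(22420 + 24597\right) = 1408 \cdot 47017 = 66199936$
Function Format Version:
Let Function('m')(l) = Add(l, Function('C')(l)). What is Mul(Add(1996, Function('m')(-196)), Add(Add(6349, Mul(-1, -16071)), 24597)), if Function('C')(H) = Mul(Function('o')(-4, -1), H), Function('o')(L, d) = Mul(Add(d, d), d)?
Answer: 66199936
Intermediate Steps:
Function('o')(L, d) = Mul(2, Pow(d, 2)) (Function('o')(L, d) = Mul(Mul(2, d), d) = Mul(2, Pow(d, 2)))
Function('C')(H) = Mul(2, H) (Function('C')(H) = Mul(Mul(2, Pow(-1, 2)), H) = Mul(Mul(2, 1), H) = Mul(2, H))
Function('m')(l) = Mul(3, l) (Function('m')(l) = Add(l, Mul(2, l)) = Mul(3, l))
Mul(Add(1996, Function('m')(-196)), Add(Add(6349, Mul(-1, -16071)), 24597)) = Mul(Add(1996, Mul(3, -196)), Add(Add(6349, Mul(-1, -16071)), 24597)) = Mul(Add(1996, -588), Add(Add(6349, 16071), 24597)) = Mul(1408, Add(22420, 24597)) = Mul(1408, 47017) = 66199936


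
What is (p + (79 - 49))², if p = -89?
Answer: 3481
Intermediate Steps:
(p + (79 - 49))² = (-89 + (79 - 49))² = (-89 + 30)² = (-59)² = 3481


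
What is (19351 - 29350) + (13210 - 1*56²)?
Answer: 75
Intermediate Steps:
(19351 - 29350) + (13210 - 1*56²) = -9999 + (13210 - 1*3136) = -9999 + (13210 - 3136) = -9999 + 10074 = 75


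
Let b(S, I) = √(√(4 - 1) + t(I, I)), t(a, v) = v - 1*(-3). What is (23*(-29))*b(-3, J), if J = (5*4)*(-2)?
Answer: -667*I*√(37 - √3) ≈ -3961.1*I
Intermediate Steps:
t(a, v) = 3 + v (t(a, v) = v + 3 = 3 + v)
J = -40 (J = 20*(-2) = -40)
b(S, I) = √(3 + I + √3) (b(S, I) = √(√(4 - 1) + (3 + I)) = √(√3 + (3 + I)) = √(3 + I + √3))
(23*(-29))*b(-3, J) = (23*(-29))*√(3 - 40 + √3) = -667*√(-37 + √3)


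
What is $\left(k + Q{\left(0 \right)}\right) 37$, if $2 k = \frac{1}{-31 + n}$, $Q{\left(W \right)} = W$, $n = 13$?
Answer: $- \frac{37}{36} \approx -1.0278$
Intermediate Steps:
$k = - \frac{1}{36}$ ($k = \frac{1}{2 \left(-31 + 13\right)} = \frac{1}{2 \left(-18\right)} = \frac{1}{2} \left(- \frac{1}{18}\right) = - \frac{1}{36} \approx -0.027778$)
$\left(k + Q{\left(0 \right)}\right) 37 = \left(- \frac{1}{36} + 0\right) 37 = \left(- \frac{1}{36}\right) 37 = - \frac{37}{36}$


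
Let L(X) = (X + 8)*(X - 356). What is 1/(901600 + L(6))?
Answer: 1/896700 ≈ 1.1152e-6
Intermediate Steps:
L(X) = (-356 + X)*(8 + X) (L(X) = (8 + X)*(-356 + X) = (-356 + X)*(8 + X))
1/(901600 + L(6)) = 1/(901600 + (-2848 + 6² - 348*6)) = 1/(901600 + (-2848 + 36 - 2088)) = 1/(901600 - 4900) = 1/896700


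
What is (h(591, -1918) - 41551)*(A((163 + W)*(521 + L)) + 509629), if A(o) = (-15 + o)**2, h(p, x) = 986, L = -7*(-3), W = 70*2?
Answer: -1093866141614750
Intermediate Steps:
W = 140
L = 21
(h(591, -1918) - 41551)*(A((163 + W)*(521 + L)) + 509629) = (986 - 41551)*((-15 + (163 + 140)*(521 + 21))**2 + 509629) = -40565*((-15 + 303*542)**2 + 509629) = -40565*((-15 + 164226)**2 + 509629) = -40565*(164211**2 + 509629) = -40565*(26965252521 + 509629) = -40565*26965762150 = -1093866141614750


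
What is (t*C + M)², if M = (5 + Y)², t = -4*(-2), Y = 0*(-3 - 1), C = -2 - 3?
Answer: 225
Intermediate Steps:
C = -5
Y = 0 (Y = 0*(-4) = 0)
t = 8
M = 25 (M = (5 + 0)² = 5² = 25)
(t*C + M)² = (8*(-5) + 25)² = (-40 + 25)² = (-15)² = 225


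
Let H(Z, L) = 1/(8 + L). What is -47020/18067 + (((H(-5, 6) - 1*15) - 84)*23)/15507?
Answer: -1540496035/560329938 ≈ -2.7493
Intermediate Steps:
-47020/18067 + (((H(-5, 6) - 1*15) - 84)*23)/15507 = -47020/18067 + (((1/(8 + 6) - 1*15) - 84)*23)/15507 = -47020*1/18067 + (((1/14 - 15) - 84)*23)*(1/15507) = -47020/18067 + (((1/14 - 15) - 84)*23)*(1/15507) = -47020/18067 + ((-209/14 - 84)*23)*(1/15507) = -47020/18067 - 1385/14*23*(1/15507) = -47020/18067 - 31855/14*1/15507 = -47020/18067 - 31855/217098 = -1540496035/560329938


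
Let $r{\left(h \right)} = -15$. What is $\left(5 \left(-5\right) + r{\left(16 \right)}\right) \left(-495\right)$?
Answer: $19800$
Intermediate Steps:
$\left(5 \left(-5\right) + r{\left(16 \right)}\right) \left(-495\right) = \left(5 \left(-5\right) - 15\right) \left(-495\right) = \left(-25 - 15\right) \left(-495\right) = \left(-40\right) \left(-495\right) = 19800$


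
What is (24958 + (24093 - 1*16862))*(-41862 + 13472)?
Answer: -913845710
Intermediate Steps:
(24958 + (24093 - 1*16862))*(-41862 + 13472) = (24958 + (24093 - 16862))*(-28390) = (24958 + 7231)*(-28390) = 32189*(-28390) = -913845710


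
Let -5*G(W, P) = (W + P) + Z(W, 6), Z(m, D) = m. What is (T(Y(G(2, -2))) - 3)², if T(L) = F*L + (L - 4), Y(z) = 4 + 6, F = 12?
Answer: 15129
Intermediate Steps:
G(W, P) = -2*W/5 - P/5 (G(W, P) = -((W + P) + W)/5 = -((P + W) + W)/5 = -(P + 2*W)/5 = -2*W/5 - P/5)
Y(z) = 10
T(L) = -4 + 13*L (T(L) = 12*L + (L - 4) = 12*L + (-4 + L) = -4 + 13*L)
(T(Y(G(2, -2))) - 3)² = ((-4 + 13*10) - 3)² = ((-4 + 130) - 3)² = (126 - 3)² = 123² = 15129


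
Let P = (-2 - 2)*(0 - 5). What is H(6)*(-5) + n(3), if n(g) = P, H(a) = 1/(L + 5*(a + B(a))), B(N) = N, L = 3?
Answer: 1255/63 ≈ 19.921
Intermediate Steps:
H(a) = 1/(3 + 10*a) (H(a) = 1/(3 + 5*(a + a)) = 1/(3 + 5*(2*a)) = 1/(3 + 10*a))
P = 20 (P = -4*(-5) = 20)
n(g) = 20
H(6)*(-5) + n(3) = -5/(3 + 10*6) + 20 = -5/(3 + 60) + 20 = -5/63 + 20 = 1255/63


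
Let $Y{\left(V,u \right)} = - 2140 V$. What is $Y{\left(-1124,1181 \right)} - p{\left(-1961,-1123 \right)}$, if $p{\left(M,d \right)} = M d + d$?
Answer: $204280$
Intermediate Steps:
$p{\left(M,d \right)} = d + M d$
$Y{\left(-1124,1181 \right)} - p{\left(-1961,-1123 \right)} = \left(-2140\right) \left(-1124\right) - - 1123 \left(1 - 1961\right) = 2405360 - \left(-1123\right) \left(-1960\right) = 2405360 - 2201080 = 204280$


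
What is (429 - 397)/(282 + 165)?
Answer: 32/447 ≈ 0.071588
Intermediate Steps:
(429 - 397)/(282 + 165) = 32/447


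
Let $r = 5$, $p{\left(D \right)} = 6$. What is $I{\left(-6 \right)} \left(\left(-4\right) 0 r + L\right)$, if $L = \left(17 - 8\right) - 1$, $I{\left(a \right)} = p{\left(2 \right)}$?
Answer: $48$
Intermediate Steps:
$I{\left(a \right)} = 6$
$L = 8$ ($L = \left(17 - 8\right) - 1 = 9 - 1 = 8$)
$I{\left(-6 \right)} \left(\left(-4\right) 0 r + L\right) = 6 \left(\left(-4\right) 0 \cdot 5 + 8\right) = 6 \left(0 \cdot 5 + 8\right) = 6 \left(0 + 8\right) = 6 \cdot 8 = 48$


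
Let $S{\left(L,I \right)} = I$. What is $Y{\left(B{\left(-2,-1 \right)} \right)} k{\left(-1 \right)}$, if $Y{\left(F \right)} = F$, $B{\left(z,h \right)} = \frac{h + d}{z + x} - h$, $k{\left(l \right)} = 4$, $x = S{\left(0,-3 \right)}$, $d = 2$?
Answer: $\frac{16}{5} \approx 3.2$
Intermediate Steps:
$x = -3$
$B{\left(z,h \right)} = - h + \frac{2 + h}{-3 + z}$ ($B{\left(z,h \right)} = \frac{h + 2}{z - 3} - h = \frac{2 + h}{-3 + z} - h = - h + \frac{2 + h}{-3 + z}$)
$Y{\left(B{\left(-2,-1 \right)} \right)} k{\left(-1 \right)} = \frac{2 + 4 \left(-1\right) - \left(-1\right) \left(-2\right)}{-3 - 2} \cdot 4 = \frac{2 - 4 - 2}{-5} \cdot 4 = \left(- \frac{1}{5}\right) \left(-4\right) 4 = \frac{4}{5} \cdot 4 = \frac{16}{5}$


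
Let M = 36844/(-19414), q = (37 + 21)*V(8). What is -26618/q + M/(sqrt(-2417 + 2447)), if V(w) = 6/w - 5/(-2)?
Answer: -53236/377 - 9211*sqrt(30)/145605 ≈ -141.56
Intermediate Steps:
V(w) = 5/2 + 6/w (V(w) = 6/w - 5*(-1/2) = 6/w + 5/2 = 5/2 + 6/w)
q = 377/2 (q = (37 + 21)*(5/2 + 6/8) = 58*(5/2 + 6*(1/8)) = 58*(5/2 + 3/4) = 58*(13/4) = 377/2 ≈ 188.50)
M = -18422/9707 (M = 36844*(-1/19414) = -18422/9707 ≈ -1.8978)
-26618/q + M/(sqrt(-2417 + 2447)) = -26618/377/2 - 18422/(9707*sqrt(-2417 + 2447)) = -26618*2/377 - 18422*sqrt(30)/30/9707 = -53236/377 - 9211*sqrt(30)/145605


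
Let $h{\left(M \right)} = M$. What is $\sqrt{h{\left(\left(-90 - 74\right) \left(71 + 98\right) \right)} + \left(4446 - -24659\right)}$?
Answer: $\sqrt{1389} \approx 37.269$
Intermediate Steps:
$\sqrt{h{\left(\left(-90 - 74\right) \left(71 + 98\right) \right)} + \left(4446 - -24659\right)} = \sqrt{\left(-90 - 74\right) \left(71 + 98\right) + \left(4446 - -24659\right)} = \sqrt{\left(-164\right) 169 + \left(4446 + 24659\right)} = \sqrt{-27716 + 29105} = \sqrt{1389}$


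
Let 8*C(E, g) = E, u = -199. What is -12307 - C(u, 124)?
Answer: -98257/8 ≈ -12282.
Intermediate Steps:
C(E, g) = E/8
-12307 - C(u, 124) = -12307 - (-199)/8 = -12307 - 1*(-199/8) = -12307 + 199/8 = -98257/8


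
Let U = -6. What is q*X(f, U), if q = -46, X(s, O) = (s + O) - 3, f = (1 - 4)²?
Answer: 0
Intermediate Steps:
f = 9 (f = (-3)² = 9)
X(s, O) = -3 + O + s (X(s, O) = (O + s) - 3 = -3 + O + s)
q*X(f, U) = -46*(-3 - 6 + 9) = -46*0 = 0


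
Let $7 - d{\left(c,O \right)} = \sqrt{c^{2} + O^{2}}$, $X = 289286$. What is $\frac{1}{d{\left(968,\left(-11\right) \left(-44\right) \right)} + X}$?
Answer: $\frac{289293}{83689268569} + \frac{484 \sqrt{5}}{83689268569} \approx 3.4697 \cdot 10^{-6}$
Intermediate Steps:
$d{\left(c,O \right)} = 7 - \sqrt{O^{2} + c^{2}}$ ($d{\left(c,O \right)} = 7 - \sqrt{c^{2} + O^{2}} = 7 - \sqrt{O^{2} + c^{2}}$)
$\frac{1}{d{\left(968,\left(-11\right) \left(-44\right) \right)} + X} = \frac{1}{\left(7 - \sqrt{\left(\left(-11\right) \left(-44\right)\right)^{2} + 968^{2}}\right) + 289286} = \frac{1}{\left(7 - \sqrt{484^{2} + 937024}\right) + 289286} = \frac{1}{\left(7 - \sqrt{234256 + 937024}\right) + 289286} = \frac{1}{\left(7 - \sqrt{1171280}\right) + 289286} = \frac{1}{\left(7 - 484 \sqrt{5}\right) + 289286} = \frac{1}{289293 - 484 \sqrt{5}}$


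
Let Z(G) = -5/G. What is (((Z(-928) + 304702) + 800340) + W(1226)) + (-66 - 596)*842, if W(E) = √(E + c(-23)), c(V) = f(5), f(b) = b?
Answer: 508208069/928 + √1231 ≈ 5.4767e+5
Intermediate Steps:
c(V) = 5
W(E) = √(5 + E) (W(E) = √(E + 5) = √(5 + E))
(((Z(-928) + 304702) + 800340) + W(1226)) + (-66 - 596)*842 = (((-5/(-928) + 304702) + 800340) + √(5 + 1226)) + (-66 - 596)*842 = (((-5*(-1/928) + 304702) + 800340) + √1231) - 662*842 = (((5/928 + 304702) + 800340) + √1231) - 557404 = ((282763461/928 + 800340) + √1231) - 557404 = (1025478981/928 + √1231) - 557404 = 508208069/928 + √1231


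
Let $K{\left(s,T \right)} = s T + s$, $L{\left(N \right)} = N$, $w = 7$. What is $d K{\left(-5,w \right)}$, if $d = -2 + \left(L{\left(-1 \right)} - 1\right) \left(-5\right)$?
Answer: $-320$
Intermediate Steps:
$K{\left(s,T \right)} = s + T s$ ($K{\left(s,T \right)} = T s + s = s + T s$)
$d = 8$ ($d = -2 + \left(-1 - 1\right) \left(-5\right) = -2 - -10 = -2 + 10 = 8$)
$d K{\left(-5,w \right)} = 8 \left(- 5 \left(1 + 7\right)\right) = 8 \left(\left(-5\right) 8\right) = 8 \left(-40\right) = -320$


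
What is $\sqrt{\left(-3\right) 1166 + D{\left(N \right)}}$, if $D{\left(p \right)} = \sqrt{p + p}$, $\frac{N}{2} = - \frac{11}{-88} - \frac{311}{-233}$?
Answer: $\frac{\sqrt{-759611688 + 466 \sqrt{1267986}}}{466} \approx 59.123 i$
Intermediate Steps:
$N = \frac{2721}{932}$ ($N = 2 \left(- \frac{11}{-88} - \frac{311}{-233}\right) = 2 \left(\left(-11\right) \left(- \frac{1}{88}\right) - - \frac{311}{233}\right) = 2 \left(\frac{1}{8} + \frac{311}{233}\right) = 2 \cdot \frac{2721}{1864} = \frac{2721}{932} \approx 2.9195$)
$D{\left(p \right)} = \sqrt{2} \sqrt{p}$ ($D{\left(p \right)} = \sqrt{2 p} = \sqrt{2} \sqrt{p}$)
$\sqrt{\left(-3\right) 1166 + D{\left(N \right)}} = \sqrt{\left(-3\right) 1166 + \sqrt{2} \sqrt{\frac{2721}{932}}} = \sqrt{-3498 + \sqrt{2} \frac{\sqrt{633993}}{466}} = \sqrt{-3498 + \frac{\sqrt{1267986}}{466}}$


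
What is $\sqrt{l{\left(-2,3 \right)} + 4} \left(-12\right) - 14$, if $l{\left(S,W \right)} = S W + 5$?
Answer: $-14 - 12 \sqrt{3} \approx -34.785$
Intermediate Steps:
$l{\left(S,W \right)} = 5 + S W$
$\sqrt{l{\left(-2,3 \right)} + 4} \left(-12\right) - 14 = \sqrt{\left(5 - 6\right) + 4} \left(-12\right) - 14 = \sqrt{-1 + 4} \left(-12\right) - 14 = \sqrt{3} \left(-12\right) - 14 = - 12 \sqrt{3} - 14 = -14 - 12 \sqrt{3}$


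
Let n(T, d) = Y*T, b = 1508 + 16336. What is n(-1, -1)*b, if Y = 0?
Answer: 0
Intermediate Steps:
b = 17844
n(T, d) = 0 (n(T, d) = 0*T = 0)
n(-1, -1)*b = 0*17844 = 0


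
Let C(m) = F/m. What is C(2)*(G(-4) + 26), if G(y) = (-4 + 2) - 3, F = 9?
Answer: 189/2 ≈ 94.500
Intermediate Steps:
C(m) = 9/m
G(y) = -5 (G(y) = -2 - 3 = -5)
C(2)*(G(-4) + 26) = (9/2)*(-5 + 26) = (9*(½))*21 = (9/2)*21 = 189/2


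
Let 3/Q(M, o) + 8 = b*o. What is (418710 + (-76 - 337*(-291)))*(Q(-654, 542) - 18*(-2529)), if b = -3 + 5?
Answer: 25308880454175/1076 ≈ 2.3521e+10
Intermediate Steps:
b = 2
Q(M, o) = 3/(-8 + 2*o)
(418710 + (-76 - 337*(-291)))*(Q(-654, 542) - 18*(-2529)) = (418710 + (-76 - 337*(-291)))*(3/(2*(-4 + 542)) - 18*(-2529)) = (418710 + (-76 + 98067))*((3/2)/538 + 45522) = (418710 + 97991)*((3/2)*(1/538) + 45522) = 516701*(3/1076 + 45522) = 516701*(48981675/1076) = 25308880454175/1076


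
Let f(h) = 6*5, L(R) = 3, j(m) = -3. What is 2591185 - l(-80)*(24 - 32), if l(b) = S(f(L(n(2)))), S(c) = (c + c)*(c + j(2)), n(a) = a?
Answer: 2604145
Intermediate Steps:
f(h) = 30
S(c) = 2*c*(-3 + c) (S(c) = (c + c)*(c - 3) = (2*c)*(-3 + c) = 2*c*(-3 + c))
l(b) = 1620 (l(b) = 2*30*(-3 + 30) = 2*30*27 = 1620)
2591185 - l(-80)*(24 - 32) = 2591185 - 1620*(24 - 32) = 2591185 - 1620*(-8) = 2591185 - 1*(-12960) = 2591185 + 12960 = 2604145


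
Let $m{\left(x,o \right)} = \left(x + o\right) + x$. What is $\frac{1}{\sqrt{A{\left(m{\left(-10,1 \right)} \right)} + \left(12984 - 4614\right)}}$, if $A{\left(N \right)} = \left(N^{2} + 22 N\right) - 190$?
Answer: $\frac{\sqrt{8123}}{8123} \approx 0.011095$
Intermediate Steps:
$m{\left(x,o \right)} = o + 2 x$ ($m{\left(x,o \right)} = \left(o + x\right) + x = o + 2 x$)
$A{\left(N \right)} = -190 + N^{2} + 22 N$
$\frac{1}{\sqrt{A{\left(m{\left(-10,1 \right)} \right)} + \left(12984 - 4614\right)}} = \frac{1}{\sqrt{\left(-190 + \left(1 + 2 \left(-10\right)\right)^{2} + 22 \left(1 + 2 \left(-10\right)\right)\right) + \left(12984 - 4614\right)}} = \frac{1}{\sqrt{\left(-190 + \left(1 - 20\right)^{2} + 22 \left(1 - 20\right)\right) + 8370}} = \frac{1}{\sqrt{\left(-190 + \left(-19\right)^{2} + 22 \left(-19\right)\right) + 8370}} = \frac{1}{\sqrt{\left(-190 + 361 - 418\right) + 8370}} = \frac{1}{\sqrt{-247 + 8370}} = \frac{1}{\sqrt{8123}} = \frac{\sqrt{8123}}{8123}$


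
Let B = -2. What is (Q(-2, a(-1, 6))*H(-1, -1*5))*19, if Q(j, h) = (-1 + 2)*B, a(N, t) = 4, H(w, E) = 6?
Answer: -228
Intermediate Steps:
Q(j, h) = -2 (Q(j, h) = (-1 + 2)*(-2) = 1*(-2) = -2)
(Q(-2, a(-1, 6))*H(-1, -1*5))*19 = -2*6*19 = -12*19 = -228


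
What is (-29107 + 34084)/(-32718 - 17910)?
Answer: -1659/16876 ≈ -0.098305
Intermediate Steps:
(-29107 + 34084)/(-32718 - 17910) = 4977/(-50628) = 4977*(-1/50628) = -1659/16876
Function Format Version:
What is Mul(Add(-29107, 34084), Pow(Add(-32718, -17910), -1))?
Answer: Rational(-1659, 16876) ≈ -0.098305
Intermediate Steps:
Mul(Add(-29107, 34084), Pow(Add(-32718, -17910), -1)) = Mul(4977, Pow(-50628, -1)) = Mul(4977, Rational(-1, 50628)) = Rational(-1659, 16876)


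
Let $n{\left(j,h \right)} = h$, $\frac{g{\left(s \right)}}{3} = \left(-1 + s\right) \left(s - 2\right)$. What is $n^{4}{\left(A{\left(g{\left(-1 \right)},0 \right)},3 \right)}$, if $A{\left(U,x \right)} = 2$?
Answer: $81$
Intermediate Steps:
$g{\left(s \right)} = 3 \left(-1 + s\right) \left(-2 + s\right)$ ($g{\left(s \right)} = 3 \left(-1 + s\right) \left(s - 2\right) = 3 \left(-1 + s\right) \left(-2 + s\right)$)
$n^{4}{\left(A{\left(g{\left(-1 \right)},0 \right)},3 \right)} = 3^{4} = 81$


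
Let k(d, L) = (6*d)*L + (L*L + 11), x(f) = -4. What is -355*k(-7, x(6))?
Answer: -69225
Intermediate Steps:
k(d, L) = 11 + L² + 6*L*d (k(d, L) = 6*L*d + (L² + 11) = 6*L*d + (11 + L²) = 11 + L² + 6*L*d)
-355*k(-7, x(6)) = -355*(11 + (-4)² + 6*(-4)*(-7)) = -355*(11 + 16 + 168) = -355*195 = -69225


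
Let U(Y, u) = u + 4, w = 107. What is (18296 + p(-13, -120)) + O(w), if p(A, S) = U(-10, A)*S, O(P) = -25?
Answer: 19351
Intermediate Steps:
U(Y, u) = 4 + u
p(A, S) = S*(4 + A) (p(A, S) = (4 + A)*S = S*(4 + A))
(18296 + p(-13, -120)) + O(w) = (18296 - 120*(4 - 13)) - 25 = (18296 - 120*(-9)) - 25 = (18296 + 1080) - 25 = 19376 - 25 = 19351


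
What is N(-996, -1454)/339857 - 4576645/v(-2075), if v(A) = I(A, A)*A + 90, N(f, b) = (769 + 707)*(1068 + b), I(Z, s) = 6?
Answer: 309672580561/840126504 ≈ 368.60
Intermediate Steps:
N(f, b) = 1576368 + 1476*b (N(f, b) = 1476*(1068 + b) = 1576368 + 1476*b)
v(A) = 90 + 6*A (v(A) = 6*A + 90 = 90 + 6*A)
N(-996, -1454)/339857 - 4576645/v(-2075) = (1576368 + 1476*(-1454))/339857 - 4576645/(90 + 6*(-2075)) = (1576368 - 2146104)*(1/339857) - 4576645/(90 - 12450) = -569736*1/339857 - 4576645/(-12360) = -569736/339857 - 4576645*(-1/12360) = -569736/339857 + 915329/2472 = 309672580561/840126504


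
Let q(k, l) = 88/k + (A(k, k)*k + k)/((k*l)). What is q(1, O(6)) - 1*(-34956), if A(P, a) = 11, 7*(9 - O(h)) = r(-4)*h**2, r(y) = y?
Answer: 2418064/69 ≈ 35044.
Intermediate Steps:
O(h) = 9 + 4*h**2/7 (O(h) = 9 - (-4)*h**2/7 = 9 + 4*h**2/7)
q(k, l) = 12/l + 88/k (q(k, l) = 88/k + (11*k + k)/((k*l)) = 88/k + (12*k)*(1/(k*l)) = 88/k + 12/l = 12/l + 88/k)
q(1, O(6)) - 1*(-34956) = (12/(9 + (4/7)*6**2) + 88/1) - 1*(-34956) = (12/(9 + (4/7)*36) + 88*1) + 34956 = (12/(9 + 144/7) + 88) + 34956 = (12/(207/7) + 88) + 34956 = (12*(7/207) + 88) + 34956 = (28/69 + 88) + 34956 = 6100/69 + 34956 = 2418064/69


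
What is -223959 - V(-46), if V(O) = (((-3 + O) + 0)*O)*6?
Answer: -237483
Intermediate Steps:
V(O) = 6*O*(-3 + O) (V(O) = ((-3 + O)*O)*6 = (O*(-3 + O))*6 = 6*O*(-3 + O))
-223959 - V(-46) = -223959 - 6*(-46)*(-3 - 46) = -223959 - 6*(-46)*(-49) = -223959 - 1*13524 = -223959 - 13524 = -237483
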